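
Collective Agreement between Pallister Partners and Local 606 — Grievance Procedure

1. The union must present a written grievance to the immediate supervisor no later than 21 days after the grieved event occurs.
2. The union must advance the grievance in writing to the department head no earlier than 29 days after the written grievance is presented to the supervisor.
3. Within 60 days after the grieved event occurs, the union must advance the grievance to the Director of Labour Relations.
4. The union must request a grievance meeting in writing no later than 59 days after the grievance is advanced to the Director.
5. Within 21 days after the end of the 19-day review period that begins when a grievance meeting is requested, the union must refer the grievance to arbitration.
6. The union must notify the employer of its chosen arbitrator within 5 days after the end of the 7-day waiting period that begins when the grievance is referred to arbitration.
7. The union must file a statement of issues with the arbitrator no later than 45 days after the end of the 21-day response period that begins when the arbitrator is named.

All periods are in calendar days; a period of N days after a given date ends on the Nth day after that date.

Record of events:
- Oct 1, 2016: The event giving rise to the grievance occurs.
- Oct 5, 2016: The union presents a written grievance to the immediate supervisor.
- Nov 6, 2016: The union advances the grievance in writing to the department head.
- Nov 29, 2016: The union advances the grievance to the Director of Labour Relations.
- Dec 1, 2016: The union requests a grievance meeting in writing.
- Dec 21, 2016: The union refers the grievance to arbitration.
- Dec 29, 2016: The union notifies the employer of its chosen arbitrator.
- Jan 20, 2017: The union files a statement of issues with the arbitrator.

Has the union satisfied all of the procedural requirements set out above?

Yes

(1) due by Oct 1, 2016 + 21 days = Oct 22, 2016; done Oct 5, 2016 — timely.
(2) permitted from Oct 5, 2016 + 29 days = Nov 3, 2016 onward; Nov 6, 2016 is on or after that date.
(3) due by Oct 1, 2016 + 60 days = Nov 30, 2016; done Nov 29, 2016 — timely.
(4) due by Nov 29, 2016 + 59 days = Jan 27, 2017; Dec 1, 2016 is within that limit.
(5) due by Dec 20, 2016 + 21 days = Jan 10, 2017; completed Dec 21, 2016, before the deadline.
(6) due by Dec 28, 2016 + 5 days = Jan 2, 2017; done Dec 29, 2016 — timely.
(7) due by Jan 19, 2017 + 45 days = Mar 5, 2017; done Jan 20, 2017 — timely.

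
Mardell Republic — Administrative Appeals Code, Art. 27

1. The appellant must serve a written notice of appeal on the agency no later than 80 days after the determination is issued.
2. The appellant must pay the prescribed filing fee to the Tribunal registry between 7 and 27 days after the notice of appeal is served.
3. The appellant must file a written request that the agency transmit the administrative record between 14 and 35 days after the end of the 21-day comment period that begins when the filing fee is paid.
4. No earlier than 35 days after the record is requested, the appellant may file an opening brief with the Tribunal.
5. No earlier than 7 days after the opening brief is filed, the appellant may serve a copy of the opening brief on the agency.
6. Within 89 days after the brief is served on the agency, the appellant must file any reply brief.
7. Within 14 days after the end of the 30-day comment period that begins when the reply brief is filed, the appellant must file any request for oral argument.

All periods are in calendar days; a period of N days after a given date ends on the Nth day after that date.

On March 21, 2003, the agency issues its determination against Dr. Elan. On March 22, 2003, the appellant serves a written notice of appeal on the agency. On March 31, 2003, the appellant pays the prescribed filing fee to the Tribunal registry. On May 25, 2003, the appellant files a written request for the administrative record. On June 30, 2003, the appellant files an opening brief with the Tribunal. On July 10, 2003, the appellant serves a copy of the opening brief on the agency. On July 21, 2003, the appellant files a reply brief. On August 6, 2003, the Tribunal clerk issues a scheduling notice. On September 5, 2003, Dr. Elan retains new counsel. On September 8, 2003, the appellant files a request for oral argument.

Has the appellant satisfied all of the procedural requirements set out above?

No

Step 1 — counting 80 days from March 21, 2003 (when the determination is issued) gives a deadline of June 9, 2003; done March 22, 2003 — timely.
Step 2 — 7 and 27 days from March 22, 2003 (when the notice of appeal is served) are March 29, 2003 and April 18, 2003 respectively; done March 31, 2003 — within the window.
Step 3 — 14 and 35 days from April 21, 2003 (end of the 21-day comment period, which began when the filing fee is paid on March 31, 2003) are May 5, 2003 and May 26, 2003 respectively; May 25, 2003 falls inside that range.
Step 4 — must wait 35 days from May 25, 2003 (when the record is requested), so not before June 29, 2003; done June 30, 2003, after the minimum wait.
Step 5 — must wait 7 days from June 30, 2003 (when the opening brief is filed), so not before July 7, 2003; done July 10, 2003, after the minimum wait.
Step 6 — counting 89 days from July 10, 2003 (when the brief is served on the agency) gives a deadline of October 7, 2003; July 21, 2003 is within that limit.
Step 7 — counting 14 days from August 20, 2003 (end of the 30-day comment period, which began when the reply brief is filed on July 21, 2003) gives a deadline of September 3, 2003; not done until September 8, 2003, 5 days after the deadline.
No need to go further; step 7 was not satisfied.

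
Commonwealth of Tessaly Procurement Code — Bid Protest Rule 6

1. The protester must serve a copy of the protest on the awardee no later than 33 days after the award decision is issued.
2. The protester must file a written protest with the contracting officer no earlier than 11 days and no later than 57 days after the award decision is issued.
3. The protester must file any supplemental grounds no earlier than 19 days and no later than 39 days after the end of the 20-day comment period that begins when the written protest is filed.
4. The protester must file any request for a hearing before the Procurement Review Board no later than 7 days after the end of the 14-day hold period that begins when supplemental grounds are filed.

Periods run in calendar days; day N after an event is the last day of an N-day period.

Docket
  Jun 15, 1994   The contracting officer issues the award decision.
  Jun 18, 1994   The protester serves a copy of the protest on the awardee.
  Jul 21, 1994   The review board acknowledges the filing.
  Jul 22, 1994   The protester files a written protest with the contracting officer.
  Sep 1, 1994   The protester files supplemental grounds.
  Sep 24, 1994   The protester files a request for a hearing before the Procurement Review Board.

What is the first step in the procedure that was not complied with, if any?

Step 1 — counting 33 days from Jun 15, 1994 (when the award decision is issued) gives a deadline of Jul 18, 1994; completed Jun 18, 1994, before the deadline.
Step 2 — 11 and 57 days from Jun 15, 1994 (when the award decision is issued) are Jun 26, 1994 and Aug 11, 1994 respectively; done Jul 22, 1994, which is between those dates.
Step 3 — 19 and 39 days from Aug 11, 1994 (end of the 20-day comment period, which began when the written protest is filed on Jul 22, 1994) are Aug 30, 1994 and Sep 19, 1994 respectively; done Sep 1, 1994 — within the window.
Step 4 — counting 7 days from Sep 15, 1994 (end of the 14-day hold period, which began when supplemental grounds are filed on Sep 1, 1994) gives a deadline of Sep 22, 1994; done Sep 24, 1994 — 2 days late.

Step 4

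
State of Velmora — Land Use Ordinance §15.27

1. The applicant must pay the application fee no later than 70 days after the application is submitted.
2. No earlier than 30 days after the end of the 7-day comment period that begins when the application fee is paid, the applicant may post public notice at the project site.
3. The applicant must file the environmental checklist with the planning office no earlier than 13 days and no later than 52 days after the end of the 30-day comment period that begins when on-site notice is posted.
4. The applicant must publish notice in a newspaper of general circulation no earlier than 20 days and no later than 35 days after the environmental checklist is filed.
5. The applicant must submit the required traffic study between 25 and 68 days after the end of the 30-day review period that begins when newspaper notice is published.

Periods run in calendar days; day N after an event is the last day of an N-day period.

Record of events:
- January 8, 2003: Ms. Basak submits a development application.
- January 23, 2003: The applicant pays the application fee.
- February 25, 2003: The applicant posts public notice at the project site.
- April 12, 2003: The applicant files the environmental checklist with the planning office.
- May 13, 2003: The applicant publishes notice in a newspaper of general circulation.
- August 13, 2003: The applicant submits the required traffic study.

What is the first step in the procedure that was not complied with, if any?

Step 1 — counting 70 days from January 8, 2003 (when the application is submitted) gives a deadline of March 19, 2003; completed January 23, 2003, before the deadline.
Step 2 — must wait 30 days from January 30, 2003 (end of the 7-day comment period, which began when the application fee is paid on January 23, 2003), so not before March 1, 2003; February 25, 2003 is 4 days before the earliest permitted date.
No need to go further; step 2 was not satisfied.

Step 2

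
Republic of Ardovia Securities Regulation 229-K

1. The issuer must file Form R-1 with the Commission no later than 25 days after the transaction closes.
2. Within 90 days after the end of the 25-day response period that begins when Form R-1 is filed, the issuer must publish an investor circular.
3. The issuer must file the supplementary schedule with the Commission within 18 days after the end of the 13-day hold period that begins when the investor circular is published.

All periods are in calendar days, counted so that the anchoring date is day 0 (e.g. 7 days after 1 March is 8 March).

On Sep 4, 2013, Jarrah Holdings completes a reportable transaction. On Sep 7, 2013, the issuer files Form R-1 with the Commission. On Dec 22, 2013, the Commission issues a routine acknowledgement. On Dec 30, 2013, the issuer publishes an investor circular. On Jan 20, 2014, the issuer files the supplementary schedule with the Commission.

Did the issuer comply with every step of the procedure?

Step 1: 25 days after Sep 4, 2013 (when the transaction closes) is Sep 29, 2013; done Sep 7, 2013 — timely.
Step 2: 90 days after Oct 2, 2013 (end of the 25-day response period, which began when Form R-1 is filed on Sep 7, 2013) is Dec 31, 2013; Dec 30, 2013 is within that limit.
Step 3: 18 days after Jan 12, 2014 (end of the 13-day hold period, which began when the investor circular is published on Dec 30, 2013) is Jan 30, 2014; done Jan 20, 2014 — timely.

Yes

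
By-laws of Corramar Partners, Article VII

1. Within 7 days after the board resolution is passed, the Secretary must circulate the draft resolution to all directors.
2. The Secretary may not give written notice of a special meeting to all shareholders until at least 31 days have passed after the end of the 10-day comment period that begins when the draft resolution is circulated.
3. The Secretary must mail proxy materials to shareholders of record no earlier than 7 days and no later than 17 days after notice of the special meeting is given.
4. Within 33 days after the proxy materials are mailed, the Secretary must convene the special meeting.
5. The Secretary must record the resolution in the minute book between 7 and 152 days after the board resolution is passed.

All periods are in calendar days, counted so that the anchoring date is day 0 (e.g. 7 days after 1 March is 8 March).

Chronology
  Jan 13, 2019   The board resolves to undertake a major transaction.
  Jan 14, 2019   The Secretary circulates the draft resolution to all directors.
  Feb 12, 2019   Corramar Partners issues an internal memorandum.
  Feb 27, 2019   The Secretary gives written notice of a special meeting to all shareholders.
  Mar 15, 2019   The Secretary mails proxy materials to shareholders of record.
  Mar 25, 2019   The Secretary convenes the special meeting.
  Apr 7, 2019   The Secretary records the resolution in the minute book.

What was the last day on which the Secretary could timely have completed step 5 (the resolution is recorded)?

Step 5 runs from Jan 13, 2019, when the board resolution is passed. The window is 7–152 days after Jan 13, 2019; it closes on Jun 14, 2019.

Jun 14, 2019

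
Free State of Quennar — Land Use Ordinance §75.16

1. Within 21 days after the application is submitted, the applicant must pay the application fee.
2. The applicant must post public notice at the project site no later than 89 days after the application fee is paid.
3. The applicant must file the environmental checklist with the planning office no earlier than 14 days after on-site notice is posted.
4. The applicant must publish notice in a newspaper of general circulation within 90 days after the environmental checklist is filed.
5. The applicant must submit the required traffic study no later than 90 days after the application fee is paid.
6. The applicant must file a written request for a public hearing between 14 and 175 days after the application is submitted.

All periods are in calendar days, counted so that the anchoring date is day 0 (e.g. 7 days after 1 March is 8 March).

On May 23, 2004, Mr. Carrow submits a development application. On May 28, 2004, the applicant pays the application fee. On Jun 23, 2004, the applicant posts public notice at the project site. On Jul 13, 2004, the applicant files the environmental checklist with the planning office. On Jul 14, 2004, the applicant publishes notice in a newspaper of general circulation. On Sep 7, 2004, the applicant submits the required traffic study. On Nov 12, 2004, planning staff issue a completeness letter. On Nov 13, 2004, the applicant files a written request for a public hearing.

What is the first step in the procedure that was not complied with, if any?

(1) due by May 23, 2004 + 21 days = Jun 13, 2004; completed May 28, 2004, before the deadline.
(2) due by May 28, 2004 + 89 days = Aug 25, 2004; completed Jun 23, 2004, before the deadline.
(3) permitted from Jun 23, 2004 + 14 days = Jul 7, 2004 onward; done Jul 13, 2004 — permitted.
(4) due by Jul 13, 2004 + 90 days = Oct 11, 2004; done Jul 14, 2004 — timely.
(5) due by May 28, 2004 + 90 days = Aug 26, 2004; done Sep 7, 2004 — 12 days late.

Step 5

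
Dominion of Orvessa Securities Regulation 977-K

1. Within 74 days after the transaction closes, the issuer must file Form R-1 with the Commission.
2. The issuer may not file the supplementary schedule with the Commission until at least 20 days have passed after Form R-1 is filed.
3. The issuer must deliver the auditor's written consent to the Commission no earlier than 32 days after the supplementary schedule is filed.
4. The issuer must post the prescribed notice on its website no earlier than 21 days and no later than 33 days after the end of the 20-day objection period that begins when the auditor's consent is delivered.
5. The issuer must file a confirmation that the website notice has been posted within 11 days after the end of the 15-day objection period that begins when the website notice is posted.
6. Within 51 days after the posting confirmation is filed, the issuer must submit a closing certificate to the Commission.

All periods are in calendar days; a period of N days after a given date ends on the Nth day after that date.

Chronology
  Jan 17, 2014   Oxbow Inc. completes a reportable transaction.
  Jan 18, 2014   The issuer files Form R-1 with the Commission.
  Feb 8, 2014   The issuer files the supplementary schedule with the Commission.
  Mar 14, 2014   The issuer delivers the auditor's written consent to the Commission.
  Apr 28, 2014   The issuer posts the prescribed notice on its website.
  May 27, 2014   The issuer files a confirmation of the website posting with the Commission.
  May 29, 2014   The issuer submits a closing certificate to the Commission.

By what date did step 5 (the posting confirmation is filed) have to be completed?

The website notice is posted on Apr 28, 2014; the 15-day objection period therefore ends May 13, 2014, and step 5 runs from that date. 11 days after May 13, 2014 is May 24, 2014.

May 24, 2014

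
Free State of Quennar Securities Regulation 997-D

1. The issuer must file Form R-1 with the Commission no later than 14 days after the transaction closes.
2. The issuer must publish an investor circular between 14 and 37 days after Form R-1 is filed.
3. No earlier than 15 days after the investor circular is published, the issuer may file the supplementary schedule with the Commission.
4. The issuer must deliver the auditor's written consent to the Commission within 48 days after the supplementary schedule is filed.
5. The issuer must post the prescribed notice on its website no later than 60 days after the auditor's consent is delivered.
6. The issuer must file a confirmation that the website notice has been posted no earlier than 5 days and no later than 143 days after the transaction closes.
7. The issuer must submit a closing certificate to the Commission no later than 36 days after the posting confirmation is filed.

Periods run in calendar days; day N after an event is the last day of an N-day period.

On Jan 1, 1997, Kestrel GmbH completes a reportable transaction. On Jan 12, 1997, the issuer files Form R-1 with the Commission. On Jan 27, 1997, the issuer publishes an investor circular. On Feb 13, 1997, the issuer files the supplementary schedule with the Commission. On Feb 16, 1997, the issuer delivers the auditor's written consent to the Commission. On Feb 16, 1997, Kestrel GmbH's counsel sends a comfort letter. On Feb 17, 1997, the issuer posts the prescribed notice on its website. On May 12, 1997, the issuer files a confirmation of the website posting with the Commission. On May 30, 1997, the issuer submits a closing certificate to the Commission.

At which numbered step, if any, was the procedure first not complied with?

None — every step was satisfied

Step 1 — counting 14 days from Jan 1, 1997 (when the transaction closes) gives a deadline of Jan 15, 1997; completed Jan 12, 1997, before the deadline.
Step 2 — 14 and 37 days from Jan 12, 1997 (when Form R-1 is filed) are Jan 26, 1997 and Feb 18, 1997 respectively; done Jan 27, 1997, which is between those dates.
Step 3 — must wait 15 days from Jan 27, 1997 (when the investor circular is published), so not before Feb 11, 1997; done Feb 13, 1997, after the minimum wait.
Step 4 — counting 48 days from Feb 13, 1997 (when the supplementary schedule is filed) gives a deadline of Apr 2, 1997; Feb 16, 1997 is within that limit.
Step 5 — counting 60 days from Feb 16, 1997 (when the auditor's consent is delivered) gives a deadline of Apr 17, 1997; completed Feb 17, 1997, before the deadline.
Step 6 — 5 and 143 days from Jan 1, 1997 (when the transaction closes) are Jan 6, 1997 and May 24, 1997 respectively; May 12, 1997 falls inside that range.
Step 7 — counting 36 days from May 12, 1997 (when the posting confirmation is filed) gives a deadline of Jun 17, 1997; completed May 30, 1997, before the deadline.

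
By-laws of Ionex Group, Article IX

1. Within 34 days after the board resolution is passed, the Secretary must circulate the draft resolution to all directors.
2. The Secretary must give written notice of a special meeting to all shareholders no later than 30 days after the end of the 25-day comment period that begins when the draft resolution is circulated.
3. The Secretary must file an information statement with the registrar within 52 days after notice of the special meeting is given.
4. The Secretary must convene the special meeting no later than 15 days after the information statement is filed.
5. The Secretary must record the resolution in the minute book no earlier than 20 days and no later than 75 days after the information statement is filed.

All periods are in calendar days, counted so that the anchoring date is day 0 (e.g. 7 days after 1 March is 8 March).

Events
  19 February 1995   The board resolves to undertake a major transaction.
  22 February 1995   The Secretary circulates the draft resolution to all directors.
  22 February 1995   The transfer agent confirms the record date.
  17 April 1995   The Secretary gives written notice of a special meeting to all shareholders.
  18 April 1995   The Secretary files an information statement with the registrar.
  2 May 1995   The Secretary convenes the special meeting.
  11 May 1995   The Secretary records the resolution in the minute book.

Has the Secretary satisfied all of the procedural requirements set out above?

(1) due by 19 February 1995 + 34 days = 25 March 1995; 22 February 1995 is within that limit.
(2) due by 19 March 1995 + 30 days = 18 April 1995; 17 April 1995 is within that limit.
(3) due by 17 April 1995 + 52 days = 8 June 1995; completed 18 April 1995, before the deadline.
(4) due by 18 April 1995 + 15 days = 3 May 1995; 2 May 1995 is within that limit.
(5) the permitted window runs from 18 April 1995 + 20 = 8 May 1995 to 18 April 1995 + 75 = 2 July 1995; 11 May 1995 falls inside that range.

Yes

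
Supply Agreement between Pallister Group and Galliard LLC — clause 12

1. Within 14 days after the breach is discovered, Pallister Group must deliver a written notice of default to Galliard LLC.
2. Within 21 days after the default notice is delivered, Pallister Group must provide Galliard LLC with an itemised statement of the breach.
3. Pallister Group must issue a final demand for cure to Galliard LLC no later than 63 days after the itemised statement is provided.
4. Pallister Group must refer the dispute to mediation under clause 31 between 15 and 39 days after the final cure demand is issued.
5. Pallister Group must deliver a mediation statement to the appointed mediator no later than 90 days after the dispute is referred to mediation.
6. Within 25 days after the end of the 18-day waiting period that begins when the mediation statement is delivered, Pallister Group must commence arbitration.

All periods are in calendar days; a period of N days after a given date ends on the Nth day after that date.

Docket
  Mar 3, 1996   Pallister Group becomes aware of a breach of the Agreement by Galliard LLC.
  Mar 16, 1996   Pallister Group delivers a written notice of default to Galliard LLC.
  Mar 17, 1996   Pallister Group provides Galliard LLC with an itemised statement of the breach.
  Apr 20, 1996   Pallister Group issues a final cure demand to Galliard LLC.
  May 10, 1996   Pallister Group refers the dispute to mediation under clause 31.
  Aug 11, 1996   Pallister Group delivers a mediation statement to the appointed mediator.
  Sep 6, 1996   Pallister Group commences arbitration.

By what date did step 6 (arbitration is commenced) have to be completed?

Sep 23, 1996

The mediation statement is delivered on Aug 11, 1996; the 18-day waiting period therefore ends Aug 29, 1996, and step 6 runs from that date. 25 days after Aug 29, 1996 is Sep 23, 1996.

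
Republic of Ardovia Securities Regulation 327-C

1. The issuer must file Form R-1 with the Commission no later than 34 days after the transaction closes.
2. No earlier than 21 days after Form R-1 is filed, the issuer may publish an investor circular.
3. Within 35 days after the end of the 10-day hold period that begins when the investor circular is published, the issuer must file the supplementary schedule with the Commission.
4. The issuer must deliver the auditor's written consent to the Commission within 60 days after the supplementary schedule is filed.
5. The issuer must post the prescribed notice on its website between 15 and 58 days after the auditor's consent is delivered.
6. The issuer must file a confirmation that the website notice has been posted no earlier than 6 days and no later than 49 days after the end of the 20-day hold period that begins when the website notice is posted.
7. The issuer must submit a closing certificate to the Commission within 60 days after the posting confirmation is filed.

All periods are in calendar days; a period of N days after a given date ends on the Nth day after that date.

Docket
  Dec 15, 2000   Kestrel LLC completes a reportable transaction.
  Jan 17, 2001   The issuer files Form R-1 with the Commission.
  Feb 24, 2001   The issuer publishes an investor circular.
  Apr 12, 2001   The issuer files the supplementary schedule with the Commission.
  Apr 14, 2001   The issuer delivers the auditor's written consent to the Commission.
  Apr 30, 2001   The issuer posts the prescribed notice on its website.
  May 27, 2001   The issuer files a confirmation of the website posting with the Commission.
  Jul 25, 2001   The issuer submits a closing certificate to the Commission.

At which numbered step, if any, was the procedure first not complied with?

Step 3

Step 1: 34 days after Dec 15, 2000 (when the transaction closes) is Jan 18, 2001; Jan 17, 2001 is within that limit.
Step 2: the earliest permitted date is 21 days after Jan 17, 2001 (when Form R-1 is filed), i.e. Feb 7, 2001; done Feb 24, 2001, after the minimum wait.
Step 3: 35 days after Mar 6, 2001 (end of the 10-day hold period, which began when the investor circular is published on Feb 24, 2001) is Apr 10, 2001; Apr 12, 2001 misses that deadline by 2 days.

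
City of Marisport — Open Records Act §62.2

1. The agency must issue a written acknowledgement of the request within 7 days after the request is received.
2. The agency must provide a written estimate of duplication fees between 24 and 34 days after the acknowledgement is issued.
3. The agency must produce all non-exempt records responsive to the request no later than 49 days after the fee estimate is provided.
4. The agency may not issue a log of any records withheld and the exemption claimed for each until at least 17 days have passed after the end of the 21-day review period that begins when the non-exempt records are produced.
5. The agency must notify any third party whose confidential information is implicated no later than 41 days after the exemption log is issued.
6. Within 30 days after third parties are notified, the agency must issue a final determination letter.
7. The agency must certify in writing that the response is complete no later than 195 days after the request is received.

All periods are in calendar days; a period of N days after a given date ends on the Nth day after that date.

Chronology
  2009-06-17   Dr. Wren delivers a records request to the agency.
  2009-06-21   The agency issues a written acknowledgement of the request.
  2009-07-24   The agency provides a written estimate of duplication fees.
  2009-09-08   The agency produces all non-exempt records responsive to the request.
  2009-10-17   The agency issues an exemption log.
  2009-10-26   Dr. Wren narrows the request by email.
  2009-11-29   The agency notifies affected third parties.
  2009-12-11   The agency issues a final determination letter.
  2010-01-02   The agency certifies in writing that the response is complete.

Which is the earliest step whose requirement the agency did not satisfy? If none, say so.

Step 1 — counting 7 days from 2009-06-17 (when the request is received) gives a deadline of 2009-06-24; completed 2009-06-21, before the deadline.
Step 2 — 24 and 34 days from 2009-06-21 (when the acknowledgement is issued) are 2009-07-15 and 2009-07-25 respectively; done 2009-07-24 — within the window.
Step 3 — counting 49 days from 2009-07-24 (when the fee estimate is provided) gives a deadline of 2009-09-11; done 2009-09-08 — timely.
Step 4 — must wait 17 days from 2009-09-29 (end of the 21-day review period, which began when the non-exempt records are produced on 2009-09-08), so not before 2009-10-16; done 2009-10-17 — permitted.
Step 5 — counting 41 days from 2009-10-17 (when the exemption log is issued) gives a deadline of 2009-11-27; done 2009-11-29 — 2 days late.
The analysis stops there.

Step 5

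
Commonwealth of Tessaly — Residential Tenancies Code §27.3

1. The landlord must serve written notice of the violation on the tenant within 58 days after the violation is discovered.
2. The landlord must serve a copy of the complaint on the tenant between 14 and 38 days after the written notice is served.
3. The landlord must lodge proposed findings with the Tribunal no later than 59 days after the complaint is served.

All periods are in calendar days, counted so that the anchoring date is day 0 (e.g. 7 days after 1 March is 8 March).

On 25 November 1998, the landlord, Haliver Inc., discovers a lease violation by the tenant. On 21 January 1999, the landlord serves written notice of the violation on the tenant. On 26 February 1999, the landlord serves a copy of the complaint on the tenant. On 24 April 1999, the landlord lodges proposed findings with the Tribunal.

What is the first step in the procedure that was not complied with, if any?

Step 1 — counting 58 days from 25 November 1998 (when the violation is discovered) gives a deadline of 22 January 1999; done 21 January 1999 — timely.
Step 2 — 14 and 38 days from 21 January 1999 (when the written notice is served) are 4 February 1999 and 28 February 1999 respectively; done 26 February 1999 — within the window.
Step 3 — counting 59 days from 26 February 1999 (when the complaint is served) gives a deadline of 26 April 1999; done 24 April 1999 — timely.

None — every step was satisfied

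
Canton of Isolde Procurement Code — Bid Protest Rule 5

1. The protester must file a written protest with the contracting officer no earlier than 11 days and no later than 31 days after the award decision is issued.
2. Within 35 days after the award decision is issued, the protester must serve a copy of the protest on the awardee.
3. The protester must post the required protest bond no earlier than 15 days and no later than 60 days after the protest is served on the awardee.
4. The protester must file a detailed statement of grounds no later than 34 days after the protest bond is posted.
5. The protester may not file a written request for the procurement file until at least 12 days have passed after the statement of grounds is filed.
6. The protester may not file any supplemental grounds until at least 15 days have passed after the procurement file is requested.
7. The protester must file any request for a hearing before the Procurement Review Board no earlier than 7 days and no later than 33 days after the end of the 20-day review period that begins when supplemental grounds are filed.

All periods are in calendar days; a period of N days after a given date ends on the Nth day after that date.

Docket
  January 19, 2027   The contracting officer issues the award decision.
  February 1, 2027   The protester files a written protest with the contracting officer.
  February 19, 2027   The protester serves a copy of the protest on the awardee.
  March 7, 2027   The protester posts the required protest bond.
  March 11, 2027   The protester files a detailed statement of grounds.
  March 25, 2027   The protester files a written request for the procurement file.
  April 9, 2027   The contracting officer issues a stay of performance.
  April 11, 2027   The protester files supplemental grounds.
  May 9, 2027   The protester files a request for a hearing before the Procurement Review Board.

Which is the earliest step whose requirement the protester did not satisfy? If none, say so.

None — every step was satisfied

(1) the permitted window runs from January 19, 2027 + 11 = January 30, 2027 to January 19, 2027 + 31 = February 19, 2027; done February 1, 2027, which is between those dates.
(2) due by January 19, 2027 + 35 days = February 23, 2027; completed February 19, 2027, before the deadline.
(3) the permitted window runs from February 19, 2027 + 15 = March 6, 2027 to February 19, 2027 + 60 = April 20, 2027; done March 7, 2027 — within the window.
(4) due by March 7, 2027 + 34 days = April 10, 2027; March 11, 2027 is within that limit.
(5) permitted from March 11, 2027 + 12 days = March 23, 2027 onward; March 25, 2027 is on or after that date.
(6) permitted from March 25, 2027 + 15 days = April 9, 2027 onward; done April 11, 2027 — permitted.
(7) the permitted window runs from May 1, 2027 + 7 = May 8, 2027 to May 1, 2027 + 33 = June 3, 2027; done May 9, 2027 — within the window.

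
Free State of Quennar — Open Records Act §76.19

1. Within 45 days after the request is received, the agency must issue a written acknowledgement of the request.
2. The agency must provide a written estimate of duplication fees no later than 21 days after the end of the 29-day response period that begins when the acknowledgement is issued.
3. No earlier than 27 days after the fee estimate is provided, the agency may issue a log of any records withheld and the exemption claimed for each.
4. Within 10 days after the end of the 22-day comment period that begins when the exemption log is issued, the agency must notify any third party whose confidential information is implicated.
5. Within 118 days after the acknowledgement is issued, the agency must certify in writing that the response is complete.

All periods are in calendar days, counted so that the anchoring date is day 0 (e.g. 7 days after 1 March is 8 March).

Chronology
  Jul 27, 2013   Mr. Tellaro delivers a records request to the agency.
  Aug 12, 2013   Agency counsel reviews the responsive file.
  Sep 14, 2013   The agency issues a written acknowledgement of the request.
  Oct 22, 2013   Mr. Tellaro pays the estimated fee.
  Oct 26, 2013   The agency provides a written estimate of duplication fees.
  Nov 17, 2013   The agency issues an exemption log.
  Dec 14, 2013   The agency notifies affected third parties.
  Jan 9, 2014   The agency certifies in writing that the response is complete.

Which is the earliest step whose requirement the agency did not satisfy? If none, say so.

Step 1

Step 1 — counting 45 days from Jul 27, 2013 (when the request is received) gives a deadline of Sep 10, 2013; done Sep 14, 2013 — 4 days late.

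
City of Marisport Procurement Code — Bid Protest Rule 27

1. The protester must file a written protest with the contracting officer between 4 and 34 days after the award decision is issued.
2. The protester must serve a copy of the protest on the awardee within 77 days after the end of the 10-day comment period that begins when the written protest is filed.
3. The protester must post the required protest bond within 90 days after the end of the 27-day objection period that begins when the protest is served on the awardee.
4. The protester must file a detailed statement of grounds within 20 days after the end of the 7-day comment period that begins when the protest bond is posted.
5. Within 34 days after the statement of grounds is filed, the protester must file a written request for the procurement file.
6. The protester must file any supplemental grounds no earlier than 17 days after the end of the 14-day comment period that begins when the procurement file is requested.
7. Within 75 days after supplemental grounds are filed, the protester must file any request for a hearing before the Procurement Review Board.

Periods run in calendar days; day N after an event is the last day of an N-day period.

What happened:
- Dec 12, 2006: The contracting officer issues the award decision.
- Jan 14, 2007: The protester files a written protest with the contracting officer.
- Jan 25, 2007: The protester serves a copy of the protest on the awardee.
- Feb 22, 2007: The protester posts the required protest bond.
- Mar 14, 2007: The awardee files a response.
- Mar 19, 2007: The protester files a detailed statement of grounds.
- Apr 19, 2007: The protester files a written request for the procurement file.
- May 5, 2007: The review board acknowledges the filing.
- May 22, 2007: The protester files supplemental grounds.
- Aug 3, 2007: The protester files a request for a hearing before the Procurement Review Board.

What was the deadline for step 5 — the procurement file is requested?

Step 5 runs from Mar 19, 2007, when the statement of grounds is filed. 34 days after Mar 19, 2007 is Apr 22, 2007.

Apr 22, 2007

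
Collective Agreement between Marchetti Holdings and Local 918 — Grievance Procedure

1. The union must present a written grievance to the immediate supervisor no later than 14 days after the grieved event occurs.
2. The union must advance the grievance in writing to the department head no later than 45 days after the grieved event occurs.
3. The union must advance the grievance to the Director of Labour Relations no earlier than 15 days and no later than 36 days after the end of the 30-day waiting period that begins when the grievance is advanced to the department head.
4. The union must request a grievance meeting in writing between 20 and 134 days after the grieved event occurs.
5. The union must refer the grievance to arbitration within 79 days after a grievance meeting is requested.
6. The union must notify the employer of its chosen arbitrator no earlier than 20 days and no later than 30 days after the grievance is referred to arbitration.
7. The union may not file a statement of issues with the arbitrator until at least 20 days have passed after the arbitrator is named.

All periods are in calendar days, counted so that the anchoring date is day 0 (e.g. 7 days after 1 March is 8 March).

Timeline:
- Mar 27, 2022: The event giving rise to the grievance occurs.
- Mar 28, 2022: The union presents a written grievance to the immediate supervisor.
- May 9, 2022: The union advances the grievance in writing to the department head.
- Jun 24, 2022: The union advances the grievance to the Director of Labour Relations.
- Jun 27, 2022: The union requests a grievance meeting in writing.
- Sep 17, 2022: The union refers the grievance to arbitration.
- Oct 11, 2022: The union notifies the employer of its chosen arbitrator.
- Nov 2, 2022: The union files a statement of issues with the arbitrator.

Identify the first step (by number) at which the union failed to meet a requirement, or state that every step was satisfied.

Step 1: 14 days after Mar 27, 2022 (when the grieved event occurs) is Apr 10, 2022; done Mar 28, 2022 — timely.
Step 2: 45 days after Mar 27, 2022 (when the grieved event occurs) is May 11, 2022; done May 9, 2022 — timely.
Step 3: the window is 15–36 days after Jun 8, 2022 (end of the 30-day waiting period, which began when the grievance is advanced to the department head on May 9, 2022), so Jun 23, 2022 through Jul 14, 2022; done Jun 24, 2022, which is between those dates.
Step 4: the window is 20–134 days after Mar 27, 2022 (when the grieved event occurs), so Apr 16, 2022 through Aug 8, 2022; done Jun 27, 2022 — within the window.
Step 5: 79 days after Jun 27, 2022 (when a grievance meeting is requested) is Sep 14, 2022; not done until Sep 17, 2022, 3 days after the deadline.

Step 5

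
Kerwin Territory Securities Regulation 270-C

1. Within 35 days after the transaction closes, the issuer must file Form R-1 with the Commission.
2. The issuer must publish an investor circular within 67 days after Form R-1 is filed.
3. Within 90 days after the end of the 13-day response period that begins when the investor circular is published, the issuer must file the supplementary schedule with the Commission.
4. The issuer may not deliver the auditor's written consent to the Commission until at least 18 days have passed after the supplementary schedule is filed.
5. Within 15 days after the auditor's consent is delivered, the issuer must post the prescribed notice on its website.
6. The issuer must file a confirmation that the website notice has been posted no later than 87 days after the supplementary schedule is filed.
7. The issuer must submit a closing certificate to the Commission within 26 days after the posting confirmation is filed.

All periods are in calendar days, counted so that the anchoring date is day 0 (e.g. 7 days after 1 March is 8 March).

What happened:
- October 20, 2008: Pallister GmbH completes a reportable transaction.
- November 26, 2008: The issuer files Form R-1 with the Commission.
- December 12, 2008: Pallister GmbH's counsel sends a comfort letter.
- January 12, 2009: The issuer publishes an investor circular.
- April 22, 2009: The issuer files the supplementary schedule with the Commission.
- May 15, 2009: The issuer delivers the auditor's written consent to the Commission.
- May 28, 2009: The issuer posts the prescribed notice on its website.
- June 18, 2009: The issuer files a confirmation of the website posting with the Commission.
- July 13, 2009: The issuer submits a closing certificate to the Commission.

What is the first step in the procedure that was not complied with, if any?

Step 1: 35 days after October 20, 2008 (when the transaction closes) is November 24, 2008; November 26, 2008 misses that deadline by 2 days.
No need to go further; step 1 was not satisfied.

Step 1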